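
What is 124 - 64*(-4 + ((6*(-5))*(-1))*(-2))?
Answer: 4220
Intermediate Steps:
124 - 64*(-4 + ((6*(-5))*(-1))*(-2)) = 124 - 64*(-4 - 30*(-1)*(-2)) = 124 - 64*(-4 + 30*(-2)) = 124 - 64*(-4 - 60) = 124 - 64*(-64) = 124 + 4096 = 4220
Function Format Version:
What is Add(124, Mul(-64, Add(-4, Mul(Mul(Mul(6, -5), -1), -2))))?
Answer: 4220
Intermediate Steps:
Add(124, Mul(-64, Add(-4, Mul(Mul(Mul(6, -5), -1), -2)))) = Add(124, Mul(-64, Add(-4, Mul(Mul(-30, -1), -2)))) = Add(124, Mul(-64, Add(-4, Mul(30, -2)))) = Add(124, Mul(-64, Add(-4, -60))) = Add(124, Mul(-64, -64)) = Add(124, 4096) = 4220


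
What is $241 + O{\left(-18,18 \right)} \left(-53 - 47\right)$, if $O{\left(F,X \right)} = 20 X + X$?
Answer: $-37559$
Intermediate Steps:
$O{\left(F,X \right)} = 21 X$
$241 + O{\left(-18,18 \right)} \left(-53 - 47\right) = 241 + 21 \cdot 18 \left(-53 - 47\right) = 241 + 378 \left(-100\right) = 241 - 37800 = -37559$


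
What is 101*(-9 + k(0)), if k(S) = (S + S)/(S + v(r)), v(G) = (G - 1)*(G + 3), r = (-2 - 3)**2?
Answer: -909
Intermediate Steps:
r = 25 (r = (-5)**2 = 25)
v(G) = (-1 + G)*(3 + G)
k(S) = 2*S/(672 + S) (k(S) = (S + S)/(S + (-3 + 25**2 + 2*25)) = (2*S)/(S + (-3 + 625 + 50)) = (2*S)/(S + 672) = (2*S)/(672 + S) = 2*S/(672 + S))
101*(-9 + k(0)) = 101*(-9 + 2*0/(672 + 0)) = 101*(-9 + 2*0/672) = 101*(-9 + 2*0*(1/672)) = 101*(-9 + 0) = 101*(-9) = -909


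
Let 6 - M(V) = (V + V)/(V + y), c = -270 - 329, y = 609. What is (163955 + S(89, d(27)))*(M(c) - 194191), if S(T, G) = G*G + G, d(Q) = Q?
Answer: -159823365786/5 ≈ -3.1965e+10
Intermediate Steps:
S(T, G) = G + G² (S(T, G) = G² + G = G + G²)
c = -599
M(V) = 6 - 2*V/(609 + V) (M(V) = 6 - (V + V)/(V + 609) = 6 - 2*V/(609 + V))
(163955 + S(89, d(27)))*(M(c) - 194191) = (163955 + 27*(1 + 27))*(2*(1827 + 2*(-599))/(609 - 599) - 194191) = (163955 + 27*28)*(2*(1827 - 1198)/10 - 194191) = (163955 + 756)*(2*(⅒)*629 - 194191) = 164711*(629/5 - 194191) = 164711*(-970326/5) = -159823365786/5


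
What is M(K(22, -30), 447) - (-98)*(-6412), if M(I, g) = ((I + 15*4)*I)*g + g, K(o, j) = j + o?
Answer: -813881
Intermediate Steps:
M(I, g) = g + I*g*(60 + I) (M(I, g) = ((I + 60)*I)*g + g = ((60 + I)*I)*g + g = (I*(60 + I))*g + g = I*g*(60 + I) + g = g + I*g*(60 + I))
M(K(22, -30), 447) - (-98)*(-6412) = 447*(1 + (-30 + 22)² + 60*(-30 + 22)) - (-98)*(-6412) = 447*(1 + (-8)² + 60*(-8)) - 1*628376 = 447*(1 + 64 - 480) - 628376 = 447*(-415) - 628376 = -185505 - 628376 = -813881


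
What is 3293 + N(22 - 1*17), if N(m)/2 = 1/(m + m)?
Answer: 16466/5 ≈ 3293.2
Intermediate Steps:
N(m) = 1/m (N(m) = 2/(m + m) = 2/((2*m)) = 2*(1/(2*m)) = 1/m)
3293 + N(22 - 1*17) = 3293 + 1/(22 - 1*17) = 3293 + 1/(22 - 17) = 3293 + 1/5 = 16466/5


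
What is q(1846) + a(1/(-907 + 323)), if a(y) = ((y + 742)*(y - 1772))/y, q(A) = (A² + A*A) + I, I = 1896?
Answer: 452409332175/584 ≈ 7.7467e+8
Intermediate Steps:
q(A) = 1896 + 2*A² (q(A) = (A² + A*A) + 1896 = (A² + A²) + 1896 = 2*A² + 1896 = 1896 + 2*A²)
a(y) = (-1772 + y)*(742 + y)/y (a(y) = ((742 + y)*(-1772 + y))/y = ((-1772 + y)*(742 + y))/y = (-1772 + y)*(742 + y)/y)
q(1846) + a(1/(-907 + 323)) = (1896 + 2*1846²) + (-1030 + 1/(-907 + 323) - 1314824/(1/(-907 + 323))) = (1896 + 2*3407716) + (-1030 + 1/(-584) - 1314824/(1/(-584))) = (1896 + 6815432) + (-1030 - 1/584 - 1314824/(-1/584)) = 6817328 + (-1030 - 1/584 - 1314824*(-584)) = 6817328 + (-1030 - 1/584 + 767857216) = 6817328 + 448428012623/584 = 452409332175/584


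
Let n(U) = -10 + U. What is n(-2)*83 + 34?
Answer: -962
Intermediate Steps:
n(-2)*83 + 34 = (-10 - 2)*83 + 34 = -12*83 + 34 = -996 + 34 = -962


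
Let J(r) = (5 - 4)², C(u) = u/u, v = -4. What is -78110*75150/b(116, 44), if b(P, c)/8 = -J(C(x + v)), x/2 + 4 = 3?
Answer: 1467491625/2 ≈ 7.3375e+8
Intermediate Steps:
x = -2 (x = -8 + 2*3 = -8 + 6 = -2)
C(u) = 1
J(r) = 1 (J(r) = 1² = 1)
b(P, c) = -8 (b(P, c) = 8*(-1*1) = 8*(-1) = -8)
-78110*75150/b(116, 44) = -78110/((-8/75150)) = -78110/((-8*1/75150)) = -78110/(-4/37575) = -78110*(-37575/4) = 1467491625/2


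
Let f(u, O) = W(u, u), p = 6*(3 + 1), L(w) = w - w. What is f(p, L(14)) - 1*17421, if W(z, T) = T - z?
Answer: -17421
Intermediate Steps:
L(w) = 0
p = 24 (p = 6*4 = 24)
f(u, O) = 0 (f(u, O) = u - u = 0)
f(p, L(14)) - 1*17421 = 0 - 1*17421 = 0 - 17421 = -17421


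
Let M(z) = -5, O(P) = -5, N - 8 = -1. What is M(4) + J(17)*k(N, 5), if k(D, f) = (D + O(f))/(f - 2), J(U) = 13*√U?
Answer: -5 + 26*√17/3 ≈ 30.734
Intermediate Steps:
N = 7 (N = 8 - 1 = 7)
k(D, f) = (-5 + D)/(-2 + f) (k(D, f) = (D - 5)/(f - 2) = (-5 + D)/(-2 + f))
M(4) + J(17)*k(N, 5) = -5 + (13*√17)*((-5 + 7)/(-2 + 5)) = -5 + (13*√17)*(2/3) = -5 + (13*√17)*((⅓)*2) = -5 + (13*√17)*(⅔) = -5 + 26*√17/3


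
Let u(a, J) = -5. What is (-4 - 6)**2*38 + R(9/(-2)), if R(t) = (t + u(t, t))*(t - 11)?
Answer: 15789/4 ≈ 3947.3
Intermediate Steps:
R(t) = (-11 + t)*(-5 + t) (R(t) = (t - 5)*(t - 11) = (-5 + t)*(-11 + t) = (-11 + t)*(-5 + t))
(-4 - 6)**2*38 + R(9/(-2)) = (-4 - 6)**2*38 + (55 + (9/(-2))**2 - 144/(-2)) = (-10)**2*38 + (55 + (9*(-1/2))**2 - 144*(-1)/2) = 100*38 + (55 + (-9/2)**2 - 16*(-9/2)) = 3800 + (55 + 81/4 + 72) = 3800 + 589/4 = 15789/4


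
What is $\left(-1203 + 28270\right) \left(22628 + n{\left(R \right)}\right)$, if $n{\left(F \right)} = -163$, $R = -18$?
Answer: $608060155$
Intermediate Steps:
$\left(-1203 + 28270\right) \left(22628 + n{\left(R \right)}\right) = \left(-1203 + 28270\right) \left(22628 - 163\right) = 27067 \cdot 22465 = 608060155$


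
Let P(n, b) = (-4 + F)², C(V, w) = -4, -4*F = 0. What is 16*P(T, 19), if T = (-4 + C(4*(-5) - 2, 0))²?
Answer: 256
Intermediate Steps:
F = 0 (F = -¼*0 = 0)
T = 64 (T = (-4 - 4)² = (-8)² = 64)
P(n, b) = 16 (P(n, b) = (-4 + 0)² = (-4)² = 16)
16*P(T, 19) = 16*16 = 256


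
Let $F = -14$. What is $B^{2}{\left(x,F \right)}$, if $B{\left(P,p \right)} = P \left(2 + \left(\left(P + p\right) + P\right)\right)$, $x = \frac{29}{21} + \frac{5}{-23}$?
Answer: $\frac{6894111440896}{54423757521} \approx 126.67$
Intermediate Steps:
$x = \frac{562}{483}$ ($x = 29 \cdot \frac{1}{21} + 5 \left(- \frac{1}{23}\right) = \frac{29}{21} - \frac{5}{23} = \frac{562}{483} \approx 1.1636$)
$B{\left(P,p \right)} = P \left(2 + p + 2 P\right)$ ($B{\left(P,p \right)} = P \left(2 + \left(p + 2 P\right)\right) = P \left(2 + p + 2 P\right)$)
$B^{2}{\left(x,F \right)} = \left(\frac{562 \left(2 - 14 + 2 \cdot \frac{562}{483}\right)}{483}\right)^{2} = \left(\frac{562 \left(2 - 14 + \frac{1124}{483}\right)}{483}\right)^{2} = \left(\frac{562}{483} \left(- \frac{4672}{483}\right)\right)^{2} = \left(- \frac{2625664}{233289}\right)^{2} = \frac{6894111440896}{54423757521}$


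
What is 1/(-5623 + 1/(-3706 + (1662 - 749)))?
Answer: -2793/15705040 ≈ -0.00017784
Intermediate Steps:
1/(-5623 + 1/(-3706 + (1662 - 749))) = 1/(-5623 + 1/(-3706 + 913)) = 1/(-5623 + 1/(-2793)) = 1/(-5623 - 1/2793) = 1/(-15705040/2793) = -2793/15705040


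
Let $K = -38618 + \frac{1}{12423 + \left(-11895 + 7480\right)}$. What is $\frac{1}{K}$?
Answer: $- \frac{8008}{309252943} \approx -2.5895 \cdot 10^{-5}$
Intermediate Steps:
$K = - \frac{309252943}{8008}$ ($K = -38618 + \frac{1}{12423 - 4415} = -38618 + \frac{1}{8008} = - \frac{309252943}{8008} \approx -38618.0$)
$\frac{1}{K} = \frac{1}{- \frac{309252943}{8008}} = - \frac{8008}{309252943}$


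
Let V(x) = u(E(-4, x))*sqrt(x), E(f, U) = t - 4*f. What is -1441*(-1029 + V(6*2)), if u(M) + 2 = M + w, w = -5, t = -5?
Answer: 1482789 - 11528*sqrt(3) ≈ 1.4628e+6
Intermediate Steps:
E(f, U) = -5 - 4*f
u(M) = -7 + M (u(M) = -2 + (M - 5) = -2 + (-5 + M) = -7 + M)
V(x) = 4*sqrt(x) (V(x) = (-7 + (-5 - 4*(-4)))*sqrt(x) = (-7 + (-5 + 16))*sqrt(x) = (-7 + 11)*sqrt(x) = 4*sqrt(x))
-1441*(-1029 + V(6*2)) = -1441*(-1029 + 4*sqrt(6*2)) = -1441*(-1029 + 4*sqrt(12)) = -1441*(-1029 + 4*(2*sqrt(3))) = -1441*(-1029 + 8*sqrt(3)) = 1482789 - 11528*sqrt(3)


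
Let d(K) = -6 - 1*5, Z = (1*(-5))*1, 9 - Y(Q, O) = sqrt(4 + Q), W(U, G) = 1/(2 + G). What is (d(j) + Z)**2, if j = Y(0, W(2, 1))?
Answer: 256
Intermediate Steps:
Y(Q, O) = 9 - sqrt(4 + Q)
Z = -5 (Z = -5*1 = -5)
j = 7 (j = 9 - sqrt(4 + 0) = 9 - sqrt(4) = 9 - 1*2 = 9 - 2 = 7)
d(K) = -11 (d(K) = -6 - 5 = -11)
(d(j) + Z)**2 = (-11 - 5)**2 = (-16)**2 = 256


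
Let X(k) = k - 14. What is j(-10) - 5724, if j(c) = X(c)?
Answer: -5748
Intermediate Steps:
X(k) = -14 + k
j(c) = -14 + c
j(-10) - 5724 = (-14 - 10) - 5724 = -24 - 5724 = -5748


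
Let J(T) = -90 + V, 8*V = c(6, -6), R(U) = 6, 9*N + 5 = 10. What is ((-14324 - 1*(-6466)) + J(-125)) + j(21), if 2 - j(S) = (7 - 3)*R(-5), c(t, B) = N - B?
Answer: -573781/72 ≈ -7969.2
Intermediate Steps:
N = 5/9 (N = -5/9 + (⅑)*10 = -5/9 + 10/9 = 5/9 ≈ 0.55556)
c(t, B) = 5/9 - B
V = 59/72 (V = (5/9 - 1*(-6))/8 = (5/9 + 6)/8 = (⅛)*(59/9) = 59/72 ≈ 0.81944)
j(S) = -22 (j(S) = 2 - (7 - 3)*6 = 2 - 4*6 = 2 - 1*24 = 2 - 24 = -22)
J(T) = -6421/72 (J(T) = -90 + 59/72 = -6421/72)
((-14324 - 1*(-6466)) + J(-125)) + j(21) = ((-14324 - 1*(-6466)) - 6421/72) - 22 = ((-14324 + 6466) - 6421/72) - 22 = (-7858 - 6421/72) - 22 = -572197/72 - 22 = -573781/72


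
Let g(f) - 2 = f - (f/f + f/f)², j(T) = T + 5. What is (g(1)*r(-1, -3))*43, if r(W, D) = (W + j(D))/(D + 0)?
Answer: 43/3 ≈ 14.333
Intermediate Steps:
j(T) = 5 + T
g(f) = -2 + f (g(f) = 2 + (f - (f/f + f/f)²) = 2 + (f - (1 + 1)²) = 2 + (f - 1*2²) = 2 + (f - 1*4) = 2 + (f - 4) = 2 + (-4 + f) = -2 + f)
r(W, D) = (5 + D + W)/D (r(W, D) = (W + (5 + D))/(D + 0) = (5 + D + W)/D)
(g(1)*r(-1, -3))*43 = ((-2 + 1)*((5 - 3 - 1)/(-3)))*43 = -(-1)/3*43 = -1*(-⅓)*43 = (⅓)*43 = 43/3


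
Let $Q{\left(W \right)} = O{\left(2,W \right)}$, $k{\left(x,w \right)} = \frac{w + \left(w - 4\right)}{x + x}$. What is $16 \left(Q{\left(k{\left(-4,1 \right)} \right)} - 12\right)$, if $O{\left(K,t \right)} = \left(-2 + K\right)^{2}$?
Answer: $-192$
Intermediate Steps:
$k{\left(x,w \right)} = \frac{-4 + 2 w}{2 x}$ ($k{\left(x,w \right)} = \frac{w + \left(w - 4\right)}{2 x} = \left(w + \left(-4 + w\right)\right) \frac{1}{2 x} = \left(-4 + 2 w\right) \frac{1}{2 x} = \frac{-4 + 2 w}{2 x}$)
$Q{\left(W \right)} = 0$ ($Q{\left(W \right)} = \left(-2 + 2\right)^{2} = 0^{2} = 0$)
$16 \left(Q{\left(k{\left(-4,1 \right)} \right)} - 12\right) = 16 \left(0 - 12\right) = 16 \left(-12\right) = -192$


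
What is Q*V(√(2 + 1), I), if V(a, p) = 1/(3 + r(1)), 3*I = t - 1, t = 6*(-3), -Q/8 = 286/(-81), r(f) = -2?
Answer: 2288/81 ≈ 28.247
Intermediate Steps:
Q = 2288/81 (Q = -2288/(-81) = -2288*(-1)/81 = -8*(-286/81) = 2288/81 ≈ 28.247)
t = -18
I = -19/3 (I = (-18 - 1)/3 = (⅓)*(-19) = -19/3 ≈ -6.3333)
V(a, p) = 1 (V(a, p) = 1/(3 - 2) = 1/1 = 1)
Q*V(√(2 + 1), I) = (2288/81)*1 = 2288/81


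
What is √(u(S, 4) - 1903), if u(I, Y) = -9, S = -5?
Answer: 2*I*√478 ≈ 43.726*I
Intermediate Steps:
√(u(S, 4) - 1903) = √(-9 - 1903) = √(-1912) = 2*I*√478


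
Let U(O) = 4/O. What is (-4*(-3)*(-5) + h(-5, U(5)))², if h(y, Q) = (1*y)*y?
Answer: 1225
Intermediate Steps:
h(y, Q) = y² (h(y, Q) = y*y = y²)
(-4*(-3)*(-5) + h(-5, U(5)))² = (-4*(-3)*(-5) + (-5)²)² = (12*(-5) + 25)² = (-60 + 25)² = (-35)² = 1225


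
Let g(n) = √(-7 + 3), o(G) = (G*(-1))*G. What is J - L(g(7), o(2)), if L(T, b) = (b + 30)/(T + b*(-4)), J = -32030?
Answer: -160158/5 + I/5 ≈ -32032.0 + 0.2*I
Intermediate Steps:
o(G) = -G² (o(G) = (-G)*G = -G²)
g(n) = 2*I (g(n) = √(-4) = 2*I)
L(T, b) = (30 + b)/(T - 4*b)
J - L(g(7), o(2)) = -32030 - (30 - 1*2²)/(2*I - (-4)*2²) = -32030 - (30 - 1*4)/(2*I - (-4)*4) = -32030 - (30 - 4)/(2*I - 4*(-4)) = -32030 - 26/(2*I + 16) = -32030 - 26/(16 + 2*I) = -32030 - (16 - 2*I)/260*26 = -32030 - (16 - 2*I)/10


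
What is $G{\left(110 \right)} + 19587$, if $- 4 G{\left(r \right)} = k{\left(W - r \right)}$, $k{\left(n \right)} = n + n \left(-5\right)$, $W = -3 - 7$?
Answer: $19467$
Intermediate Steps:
$W = -10$ ($W = -3 - 7 = -10$)
$k{\left(n \right)} = - 4 n$ ($k{\left(n \right)} = n - 5 n = - 4 n$)
$G{\left(r \right)} = -10 - r$ ($G{\left(r \right)} = - \frac{\left(-4\right) \left(-10 - r\right)}{4} = - \frac{40 + 4 r}{4} = -10 - r$)
$G{\left(110 \right)} + 19587 = \left(-10 - 110\right) + 19587 = -120 + 19587 = 19467$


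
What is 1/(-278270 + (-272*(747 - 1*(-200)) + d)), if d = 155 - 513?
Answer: -1/536212 ≈ -1.8649e-6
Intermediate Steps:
d = -358
1/(-278270 + (-272*(747 - 1*(-200)) + d)) = 1/(-278270 + (-272*(747 - 1*(-200)) - 358)) = 1/(-278270 + (-272*(747 + 200) - 358)) = 1/(-278270 + (-272*947 - 358)) = 1/(-278270 + (-257584 - 358)) = 1/(-278270 - 257942) = 1/(-536212) = -1/536212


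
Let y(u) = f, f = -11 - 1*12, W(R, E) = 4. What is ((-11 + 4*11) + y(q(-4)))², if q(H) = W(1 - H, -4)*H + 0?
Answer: 100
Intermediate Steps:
f = -23 (f = -11 - 12 = -23)
q(H) = 4*H (q(H) = 4*H + 0 = 4*H)
y(u) = -23
((-11 + 4*11) + y(q(-4)))² = ((-11 + 4*11) - 23)² = ((-11 + 44) - 23)² = (33 - 23)² = 10² = 100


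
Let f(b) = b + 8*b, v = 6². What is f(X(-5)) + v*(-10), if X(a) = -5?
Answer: -405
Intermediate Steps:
v = 36
f(b) = 9*b
f(X(-5)) + v*(-10) = 9*(-5) + 36*(-10) = -45 - 360 = -405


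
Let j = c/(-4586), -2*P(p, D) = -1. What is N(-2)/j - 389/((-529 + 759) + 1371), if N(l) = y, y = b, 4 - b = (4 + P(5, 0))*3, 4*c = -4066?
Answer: -7383809/171307 ≈ -43.103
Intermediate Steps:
c = -2033/2 (c = (¼)*(-4066) = -2033/2 ≈ -1016.5)
P(p, D) = ½ (P(p, D) = -½*(-1) = ½)
b = -19/2 (b = 4 - (4 + ½)*3 = 4 - 9*3/2 = 4 - 1*27/2 = 4 - 27/2 = -19/2 ≈ -9.5000)
y = -19/2 ≈ -9.5000
N(l) = -19/2
j = 2033/9172 (j = -2033/2/(-4586) = -2033/2*(-1/4586) = 2033/9172 ≈ 0.22165)
N(-2)/j - 389/((-529 + 759) + 1371) = -19/(2*2033/9172) - 389/((-529 + 759) + 1371) = -19/2*9172/2033 - 389/(230 + 1371) = -4586/107 - 389/1601 = -7383809/171307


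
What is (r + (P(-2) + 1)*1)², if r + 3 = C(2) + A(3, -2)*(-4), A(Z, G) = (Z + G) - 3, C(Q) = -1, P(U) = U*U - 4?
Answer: 25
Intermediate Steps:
P(U) = -4 + U² (P(U) = U² - 4 = -4 + U²)
A(Z, G) = -3 + G + Z (A(Z, G) = (G + Z) - 3 = -3 + G + Z)
r = 4 (r = -3 + (-1 + (-3 - 2 + 3)*(-4)) = -3 + (-1 - 2*(-4)) = -3 + (-1 + 8) = -3 + 7 = 4)
(r + (P(-2) + 1)*1)² = (4 + ((-4 + (-2)²) + 1)*1)² = (4 + ((-4 + 4) + 1)*1)² = (4 + (0 + 1)*1)² = (4 + 1*1)² = (4 + 1)² = 5² = 25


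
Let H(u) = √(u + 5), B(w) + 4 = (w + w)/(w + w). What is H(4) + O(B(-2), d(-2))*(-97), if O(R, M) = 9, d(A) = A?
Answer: -870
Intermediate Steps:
B(w) = -3 (B(w) = -4 + (w + w)/(w + w) = -4 + (2*w)/((2*w)) = -4 + (2*w)*(1/(2*w)) = -4 + 1 = -3)
H(u) = √(5 + u)
H(4) + O(B(-2), d(-2))*(-97) = √(5 + 4) + 9*(-97) = √9 - 873 = 3 - 873 = -870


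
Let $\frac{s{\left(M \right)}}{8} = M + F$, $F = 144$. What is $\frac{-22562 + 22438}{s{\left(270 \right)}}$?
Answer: $- \frac{31}{828} \approx -0.03744$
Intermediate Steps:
$s{\left(M \right)} = 1152 + 8 M$ ($s{\left(M \right)} = 8 \left(M + 144\right) = 8 \left(144 + M\right) = 1152 + 8 M$)
$\frac{-22562 + 22438}{s{\left(270 \right)}} = \frac{-22562 + 22438}{1152 + 8 \cdot 270} = - \frac{124}{1152 + 2160} = - \frac{124}{3312} = \left(-124\right) \frac{1}{3312} = - \frac{31}{828}$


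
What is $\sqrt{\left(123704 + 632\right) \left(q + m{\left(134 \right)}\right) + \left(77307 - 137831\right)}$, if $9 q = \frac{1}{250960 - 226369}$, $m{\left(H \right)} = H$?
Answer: $\frac{2 \sqrt{22586871516677769}}{73773} \approx 4074.4$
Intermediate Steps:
$q = \frac{1}{221319}$ ($q = \frac{1}{9 \left(250960 - 226369\right)} = \frac{1}{9 \cdot 24591} = \frac{1}{9} \cdot \frac{1}{24591} = \frac{1}{221319} \approx 4.5184 \cdot 10^{-6}$)
$\sqrt{\left(123704 + 632\right) \left(q + m{\left(134 \right)}\right) + \left(77307 - 137831\right)} = \sqrt{\left(123704 + 632\right) \left(\frac{1}{221319} + 134\right) + \left(77307 - 137831\right)} = \sqrt{124336 \cdot \frac{29656747}{221319} - 60524} = \sqrt{\frac{3687401294992}{221319} - 60524} = \sqrt{\frac{3674006183836}{221319}} = \frac{2 \sqrt{22586871516677769}}{73773}$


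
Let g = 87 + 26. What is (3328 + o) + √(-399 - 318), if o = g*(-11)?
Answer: 2085 + I*√717 ≈ 2085.0 + 26.777*I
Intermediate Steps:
g = 113
o = -1243 (o = 113*(-11) = -1243)
(3328 + o) + √(-399 - 318) = (3328 - 1243) + √(-399 - 318) = 2085 + √(-717) = 2085 + I*√717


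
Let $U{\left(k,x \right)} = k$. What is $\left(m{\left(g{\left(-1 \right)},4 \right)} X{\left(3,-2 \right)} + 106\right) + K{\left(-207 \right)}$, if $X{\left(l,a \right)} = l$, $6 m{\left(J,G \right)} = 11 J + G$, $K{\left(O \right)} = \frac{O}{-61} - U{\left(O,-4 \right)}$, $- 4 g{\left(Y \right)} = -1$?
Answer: $\frac{156047}{488} \approx 319.77$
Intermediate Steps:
$g{\left(Y \right)} = \frac{1}{4}$ ($g{\left(Y \right)} = \left(- \frac{1}{4}\right) \left(-1\right) = \frac{1}{4}$)
$K{\left(O \right)} = - \frac{62 O}{61}$ ($K{\left(O \right)} = \frac{O}{-61} - O = O \left(- \frac{1}{61}\right) - O = - \frac{O}{61} - O = - \frac{62 O}{61}$)
$m{\left(J,G \right)} = \frac{G}{6} + \frac{11 J}{6}$ ($m{\left(J,G \right)} = \frac{11 J + G}{6} = \frac{G + 11 J}{6} = \frac{G}{6} + \frac{11 J}{6}$)
$\left(m{\left(g{\left(-1 \right)},4 \right)} X{\left(3,-2 \right)} + 106\right) + K{\left(-207 \right)} = \left(\left(\frac{1}{6} \cdot 4 + \frac{11}{6} \cdot \frac{1}{4}\right) 3 + 106\right) - - \frac{12834}{61} = \left(\left(\frac{2}{3} + \frac{11}{24}\right) 3 + 106\right) + \frac{12834}{61} = \left(\frac{9}{8} \cdot 3 + 106\right) + \frac{12834}{61} = \left(\frac{27}{8} + 106\right) + \frac{12834}{61} = \frac{875}{8} + \frac{12834}{61} = \frac{156047}{488}$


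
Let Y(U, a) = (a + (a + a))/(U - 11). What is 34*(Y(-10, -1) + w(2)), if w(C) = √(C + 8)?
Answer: 34/7 + 34*√10 ≈ 112.37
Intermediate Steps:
w(C) = √(8 + C)
Y(U, a) = 3*a/(-11 + U) (Y(U, a) = (a + 2*a)/(-11 + U) = (3*a)/(-11 + U) = 3*a/(-11 + U))
34*(Y(-10, -1) + w(2)) = 34*(3*(-1)/(-11 - 10) + √(8 + 2)) = 34*(3*(-1)/(-21) + √10) = 34*(3*(-1)*(-1/21) + √10) = 34*(⅐ + √10) = 34/7 + 34*√10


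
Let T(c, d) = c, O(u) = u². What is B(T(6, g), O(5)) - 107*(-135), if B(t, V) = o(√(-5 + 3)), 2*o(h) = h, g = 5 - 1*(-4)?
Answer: 14445 + I*√2/2 ≈ 14445.0 + 0.70711*I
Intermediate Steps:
g = 9 (g = 5 + 4 = 9)
o(h) = h/2
B(t, V) = I*√2/2 (B(t, V) = √(-5 + 3)/2 = √(-2)/2 = (I*√2)/2 = I*√2/2)
B(T(6, g), O(5)) - 107*(-135) = I*√2/2 - 107*(-135) = I*√2/2 + 14445 = 14445 + I*√2/2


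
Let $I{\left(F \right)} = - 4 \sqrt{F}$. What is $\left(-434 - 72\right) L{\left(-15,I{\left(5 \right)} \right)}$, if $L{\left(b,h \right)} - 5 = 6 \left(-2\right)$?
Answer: $3542$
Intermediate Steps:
$L{\left(b,h \right)} = -7$ ($L{\left(b,h \right)} = 5 + 6 \left(-2\right) = 5 - 12 = -7$)
$\left(-434 - 72\right) L{\left(-15,I{\left(5 \right)} \right)} = \left(-434 - 72\right) \left(-7\right) = \left(-506\right) \left(-7\right) = 3542$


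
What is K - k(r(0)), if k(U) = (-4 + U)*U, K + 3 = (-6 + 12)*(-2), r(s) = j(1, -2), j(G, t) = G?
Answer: -12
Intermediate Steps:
r(s) = 1
K = -15 (K = -3 + (-6 + 12)*(-2) = -3 + 6*(-2) = -3 - 12 = -15)
k(U) = U*(-4 + U)
K - k(r(0)) = -15 - (-4 + 1) = -15 - (-3) = -15 - 1*(-3) = -15 + 3 = -12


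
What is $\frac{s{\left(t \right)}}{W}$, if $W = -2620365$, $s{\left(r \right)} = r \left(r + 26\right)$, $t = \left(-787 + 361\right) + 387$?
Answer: $- \frac{169}{873455} \approx -0.00019348$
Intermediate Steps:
$t = -39$ ($t = -426 + 387 = -39$)
$s{\left(r \right)} = r \left(26 + r\right)$
$\frac{s{\left(t \right)}}{W} = \frac{\left(-39\right) \left(26 - 39\right)}{-2620365} = \left(-39\right) \left(-13\right) \left(- \frac{1}{2620365}\right) = 507 \left(- \frac{1}{2620365}\right) = - \frac{169}{873455}$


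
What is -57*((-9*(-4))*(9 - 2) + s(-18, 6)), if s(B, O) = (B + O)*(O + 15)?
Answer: 0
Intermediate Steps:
s(B, O) = (15 + O)*(B + O) (s(B, O) = (B + O)*(15 + O) = (15 + O)*(B + O))
-57*((-9*(-4))*(9 - 2) + s(-18, 6)) = -57*((-9*(-4))*(9 - 2) + (6² + 15*(-18) + 15*6 - 18*6)) = -57*(36*7 + (36 - 270 + 90 - 108)) = -57*(252 - 252) = -57*0 = 0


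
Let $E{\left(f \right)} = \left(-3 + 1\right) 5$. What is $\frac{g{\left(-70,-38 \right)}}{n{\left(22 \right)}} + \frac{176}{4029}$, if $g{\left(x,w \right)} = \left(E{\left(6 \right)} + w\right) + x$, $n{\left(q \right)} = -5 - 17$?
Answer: $\frac{239647}{44319} \approx 5.4073$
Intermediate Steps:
$E{\left(f \right)} = -10$ ($E{\left(f \right)} = \left(-2\right) 5 = -10$)
$n{\left(q \right)} = -22$ ($n{\left(q \right)} = -5 - 17 = -22$)
$g{\left(x,w \right)} = -10 + w + x$ ($g{\left(x,w \right)} = \left(-10 + w\right) + x = -10 + w + x$)
$\frac{g{\left(-70,-38 \right)}}{n{\left(22 \right)}} + \frac{176}{4029} = \frac{-10 - 38 - 70}{-22} + \frac{176}{4029} = \left(-118\right) \left(- \frac{1}{22}\right) + 176 \cdot \frac{1}{4029} = \frac{59}{11} + \frac{176}{4029} = \frac{239647}{44319}$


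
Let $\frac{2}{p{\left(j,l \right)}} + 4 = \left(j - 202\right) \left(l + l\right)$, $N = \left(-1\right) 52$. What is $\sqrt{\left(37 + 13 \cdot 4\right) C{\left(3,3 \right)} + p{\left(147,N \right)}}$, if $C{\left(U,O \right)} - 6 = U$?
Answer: $\frac{\sqrt{6542702222}}{2858} \approx 28.302$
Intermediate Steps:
$N = -52$
$C{\left(U,O \right)} = 6 + U$
$p{\left(j,l \right)} = \frac{2}{-4 + 2 l \left(-202 + j\right)}$ ($p{\left(j,l \right)} = \frac{2}{-4 + \left(j - 202\right) \left(l + l\right)} = \frac{2}{-4 + \left(-202 + j\right) 2 l} = \frac{2}{-4 + 2 l \left(-202 + j\right)}$)
$\sqrt{\left(37 + 13 \cdot 4\right) C{\left(3,3 \right)} + p{\left(147,N \right)}} = \sqrt{\left(37 + 13 \cdot 4\right) \left(6 + 3\right) + \frac{1}{-2 - -10504 + 147 \left(-52\right)}} = \sqrt{\left(37 + 52\right) 9 + \frac{1}{-2 + 10504 - 7644}} = \sqrt{89 \cdot 9 + \frac{1}{2858}} = \sqrt{801 + \frac{1}{2858}} = \sqrt{\frac{2289259}{2858}} = \frac{\sqrt{6542702222}}{2858}$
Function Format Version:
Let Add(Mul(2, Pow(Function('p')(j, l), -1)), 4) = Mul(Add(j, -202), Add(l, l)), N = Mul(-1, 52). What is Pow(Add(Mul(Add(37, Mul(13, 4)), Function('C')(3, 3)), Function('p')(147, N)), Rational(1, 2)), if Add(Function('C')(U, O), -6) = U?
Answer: Mul(Rational(1, 2858), Pow(6542702222, Rational(1, 2))) ≈ 28.302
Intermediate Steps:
N = -52
Function('C')(U, O) = Add(6, U)
Function('p')(j, l) = Mul(2, Pow(Add(-4, Mul(2, l, Add(-202, j))), -1)) (Function('p')(j, l) = Mul(2, Pow(Add(-4, Mul(Add(j, -202), Add(l, l))), -1)) = Mul(2, Pow(Add(-4, Mul(Add(-202, j), Mul(2, l))), -1)) = Mul(2, Pow(Add(-4, Mul(2, l, Add(-202, j))), -1)))
Pow(Add(Mul(Add(37, Mul(13, 4)), Function('C')(3, 3)), Function('p')(147, N)), Rational(1, 2)) = Pow(Add(Mul(Add(37, Mul(13, 4)), Add(6, 3)), Pow(Add(-2, Mul(-202, -52), Mul(147, -52)), -1)), Rational(1, 2)) = Pow(Add(Mul(Add(37, 52), 9), Pow(Add(-2, 10504, -7644), -1)), Rational(1, 2)) = Pow(Add(Mul(89, 9), Pow(2858, -1)), Rational(1, 2)) = Pow(Add(801, Rational(1, 2858)), Rational(1, 2)) = Pow(Rational(2289259, 2858), Rational(1, 2)) = Mul(Rational(1, 2858), Pow(6542702222, Rational(1, 2)))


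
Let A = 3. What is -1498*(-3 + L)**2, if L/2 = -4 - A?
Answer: -432922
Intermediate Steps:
L = -14 (L = 2*(-4 - 1*3) = 2*(-4 - 3) = 2*(-7) = -14)
-1498*(-3 + L)**2 = -1498*(-3 - 14)**2 = -1498*(-17)**2 = -1498*289 = -432922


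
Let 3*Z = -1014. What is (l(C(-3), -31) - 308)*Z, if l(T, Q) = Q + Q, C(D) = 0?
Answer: 125060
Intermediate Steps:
Z = -338 (Z = (1/3)*(-1014) = -338)
l(T, Q) = 2*Q
(l(C(-3), -31) - 308)*Z = (2*(-31) - 308)*(-338) = (-62 - 308)*(-338) = -370*(-338) = 125060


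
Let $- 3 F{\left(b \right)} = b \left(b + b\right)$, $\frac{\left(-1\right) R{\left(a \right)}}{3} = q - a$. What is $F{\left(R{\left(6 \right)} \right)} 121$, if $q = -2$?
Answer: $-46464$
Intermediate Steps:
$R{\left(a \right)} = 6 + 3 a$ ($R{\left(a \right)} = - 3 \left(-2 - a\right) = 6 + 3 a$)
$F{\left(b \right)} = - \frac{2 b^{2}}{3}$ ($F{\left(b \right)} = - \frac{b \left(b + b\right)}{3} = - \frac{b 2 b}{3} = - \frac{2 b^{2}}{3}$)
$F{\left(R{\left(6 \right)} \right)} 121 = - \frac{2 \left(6 + 3 \cdot 6\right)^{2}}{3} \cdot 121 = - \frac{2 \left(6 + 18\right)^{2}}{3} \cdot 121 = - \frac{2 \cdot 24^{2}}{3} \cdot 121 = \left(- \frac{2}{3}\right) 576 \cdot 121 = \left(-384\right) 121 = -46464$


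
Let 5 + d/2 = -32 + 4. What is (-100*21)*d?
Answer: 138600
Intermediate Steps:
d = -66 (d = -10 + 2*(-32 + 4) = -10 + 2*(-28) = -10 - 56 = -66)
(-100*21)*d = -100*21*(-66) = -2100*(-66) = 138600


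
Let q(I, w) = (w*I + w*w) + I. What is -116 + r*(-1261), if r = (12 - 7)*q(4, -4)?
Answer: -25336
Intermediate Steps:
q(I, w) = I + w**2 + I*w (q(I, w) = (I*w + w**2) + I = (w**2 + I*w) + I = I + w**2 + I*w)
r = 20 (r = (12 - 7)*(4 + (-4)**2 + 4*(-4)) = 5*(4 + 16 - 16) = 5*4 = 20)
-116 + r*(-1261) = -116 + 20*(-1261) = -116 - 25220 = -25336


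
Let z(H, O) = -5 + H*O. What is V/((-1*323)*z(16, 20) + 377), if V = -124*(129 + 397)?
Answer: 8153/12671 ≈ 0.64344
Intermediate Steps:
V = -65224 (V = -124*526 = -65224)
V/((-1*323)*z(16, 20) + 377) = -65224/((-1*323)*(-5 + 16*20) + 377) = -65224/(-323*(-5 + 320) + 377) = -65224/(-323*315 + 377) = -65224/(-101745 + 377) = -65224/(-101368) = -65224*(-1/101368) = 8153/12671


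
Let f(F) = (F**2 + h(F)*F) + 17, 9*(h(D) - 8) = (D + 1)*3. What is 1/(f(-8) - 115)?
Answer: -3/238 ≈ -0.012605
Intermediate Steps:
h(D) = 25/3 + D/3 (h(D) = 8 + ((D + 1)*3)/9 = 8 + ((1 + D)*3)/9 = 8 + (3 + 3*D)/9 = 8 + (1/3 + D/3) = 25/3 + D/3)
f(F) = 17 + F**2 + F*(25/3 + F/3) (f(F) = (F**2 + (25/3 + F/3)*F) + 17 = (F**2 + F*(25/3 + F/3)) + 17 = 17 + F**2 + F*(25/3 + F/3))
1/(f(-8) - 115) = 1/((17 + (4/3)*(-8)**2 + (25/3)*(-8)) - 115) = 1/((17 + (4/3)*64 - 200/3) - 115) = 1/((17 + 256/3 - 200/3) - 115) = 1/(107/3 - 115) = 1/(-238/3) = -3/238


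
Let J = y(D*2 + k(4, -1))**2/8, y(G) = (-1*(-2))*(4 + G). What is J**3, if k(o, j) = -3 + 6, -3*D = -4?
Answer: 594823321/5832 ≈ 1.0199e+5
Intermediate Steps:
D = 4/3 (D = -1/3*(-4) = 4/3 ≈ 1.3333)
k(o, j) = 3
y(G) = 8 + 2*G (y(G) = 2*(4 + G) = 8 + 2*G)
J = 841/18 (J = (8 + 2*((4/3)*2 + 3))**2/8 = (8 + 2*(8/3 + 3))**2*(1/8) = (8 + 2*(17/3))**2*(1/8) = (8 + 34/3)**2*(1/8) = (58/3)**2*(1/8) = (3364/9)*(1/8) = 841/18 ≈ 46.722)
J**3 = (841/18)**3 = 594823321/5832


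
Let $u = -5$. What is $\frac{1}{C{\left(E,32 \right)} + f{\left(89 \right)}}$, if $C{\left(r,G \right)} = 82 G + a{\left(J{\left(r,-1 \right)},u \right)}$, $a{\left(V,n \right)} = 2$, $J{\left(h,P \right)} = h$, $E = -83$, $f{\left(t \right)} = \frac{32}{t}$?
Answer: $\frac{89}{233746} \approx 0.00038076$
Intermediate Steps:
$C{\left(r,G \right)} = 2 + 82 G$ ($C{\left(r,G \right)} = 82 G + 2 = 2 + 82 G$)
$\frac{1}{C{\left(E,32 \right)} + f{\left(89 \right)}} = \frac{1}{\left(2 + 82 \cdot 32\right) + \frac{32}{89}} = \frac{1}{\left(2 + 2624\right) + 32 \cdot \frac{1}{89}} = \frac{1}{2626 + \frac{32}{89}} = \frac{1}{\frac{233746}{89}} = \frac{89}{233746}$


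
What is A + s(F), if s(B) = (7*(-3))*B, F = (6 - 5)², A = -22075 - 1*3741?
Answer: -25837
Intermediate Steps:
A = -25816 (A = -22075 - 3741 = -25816)
F = 1 (F = 1² = 1)
s(B) = -21*B
A + s(F) = -25816 - 21*1 = -25816 - 21 = -25837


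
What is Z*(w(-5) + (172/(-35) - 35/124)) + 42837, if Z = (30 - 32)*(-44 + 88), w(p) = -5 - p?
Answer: 46974311/1085 ≈ 43294.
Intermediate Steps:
Z = -88 (Z = -2*44 = -88)
Z*(w(-5) + (172/(-35) - 35/124)) + 42837 = -88*((-5 - 1*(-5)) + (172/(-35) - 35/124)) + 42837 = -88*((-5 + 5) + (172*(-1/35) - 35*1/124)) + 42837 = -88*(0 + (-172/35 - 35/124)) + 42837 = -88*(0 - 22553/4340) + 42837 = -88*(-22553/4340) + 42837 = 496166/1085 + 42837 = 46974311/1085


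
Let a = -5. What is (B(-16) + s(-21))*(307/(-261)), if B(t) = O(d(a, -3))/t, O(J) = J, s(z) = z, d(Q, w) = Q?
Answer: 101617/4176 ≈ 24.334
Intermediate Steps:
B(t) = -5/t
(B(-16) + s(-21))*(307/(-261)) = (-5/(-16) - 21)*(307/(-261)) = (-5*(-1/16) - 21)*(307*(-1/261)) = (5/16 - 21)*(-307/261) = -331/16*(-307/261) = 101617/4176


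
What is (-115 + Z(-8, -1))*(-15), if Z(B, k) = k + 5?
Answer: 1665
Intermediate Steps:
Z(B, k) = 5 + k
(-115 + Z(-8, -1))*(-15) = (-115 + (5 - 1))*(-15) = (-115 + 4)*(-15) = -111*(-15) = 1665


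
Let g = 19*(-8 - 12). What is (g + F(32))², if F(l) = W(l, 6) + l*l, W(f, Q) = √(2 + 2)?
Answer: 417316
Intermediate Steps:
W(f, Q) = 2 (W(f, Q) = √4 = 2)
g = -380 (g = 19*(-20) = -380)
F(l) = 2 + l² (F(l) = 2 + l*l = 2 + l²)
(g + F(32))² = (-380 + (2 + 32²))² = (-380 + (2 + 1024))² = (-380 + 1026)² = 646² = 417316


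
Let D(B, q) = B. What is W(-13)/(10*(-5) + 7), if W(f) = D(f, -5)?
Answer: 13/43 ≈ 0.30233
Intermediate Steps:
W(f) = f
W(-13)/(10*(-5) + 7) = -13/(10*(-5) + 7) = -13/(-50 + 7) = -13/(-43) = -13*(-1/43) = 13/43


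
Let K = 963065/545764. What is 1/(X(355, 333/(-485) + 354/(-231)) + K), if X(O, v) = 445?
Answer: 545764/243828045 ≈ 0.0022383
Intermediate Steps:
K = 963065/545764 (K = 963065*(1/545764) = 963065/545764 ≈ 1.7646)
1/(X(355, 333/(-485) + 354/(-231)) + K) = 1/(445 + 963065/545764) = 1/(243828045/545764) = 545764/243828045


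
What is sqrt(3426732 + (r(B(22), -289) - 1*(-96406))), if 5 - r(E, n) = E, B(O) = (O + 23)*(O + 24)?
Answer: sqrt(3521073) ≈ 1876.5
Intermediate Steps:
B(O) = (23 + O)*(24 + O)
r(E, n) = 5 - E
sqrt(3426732 + (r(B(22), -289) - 1*(-96406))) = sqrt(3426732 + ((5 - (552 + 22**2 + 47*22)) - 1*(-96406))) = sqrt(3426732 + ((5 - (552 + 484 + 1034)) + 96406)) = sqrt(3426732 + ((5 - 1*2070) + 96406)) = sqrt(3426732 + ((5 - 2070) + 96406)) = sqrt(3426732 + (-2065 + 96406)) = sqrt(3426732 + 94341) = sqrt(3521073)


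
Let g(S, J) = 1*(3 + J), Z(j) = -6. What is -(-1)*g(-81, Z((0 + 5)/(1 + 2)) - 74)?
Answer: -77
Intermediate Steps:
g(S, J) = 3 + J
-(-1)*g(-81, Z((0 + 5)/(1 + 2)) - 74) = -(-1)*(3 + (-6 - 74)) = -(-1)*(3 - 80) = -(-1)*(-77) = -1*77 = -77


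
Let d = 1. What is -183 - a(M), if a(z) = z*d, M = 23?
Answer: -206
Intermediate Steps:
a(z) = z (a(z) = z*1 = z)
-183 - a(M) = -183 - 1*23 = -183 - 23 = -206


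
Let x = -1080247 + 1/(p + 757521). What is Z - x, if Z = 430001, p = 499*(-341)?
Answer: 887062285775/587362 ≈ 1.5102e+6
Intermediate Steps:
p = -170159
x = -634496038413/587362 (x = -1080247 + 1/(-170159 + 757521) = -1080247 + 1/587362 = -634496038413/587362 ≈ -1.0802e+6)
Z - x = 430001 - 1*(-634496038413/587362) = 430001 + 634496038413/587362 = 887062285775/587362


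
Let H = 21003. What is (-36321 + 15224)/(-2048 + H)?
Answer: -1241/1115 ≈ -1.1130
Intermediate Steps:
(-36321 + 15224)/(-2048 + H) = (-36321 + 15224)/(-2048 + 21003) = -21097/18955 = -21097*1/18955 = -1241/1115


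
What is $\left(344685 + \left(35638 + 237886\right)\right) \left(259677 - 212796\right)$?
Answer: $28982256129$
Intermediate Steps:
$\left(344685 + \left(35638 + 237886\right)\right) \left(259677 - 212796\right) = \left(344685 + 273524\right) 46881 = 618209 \cdot 46881 = 28982256129$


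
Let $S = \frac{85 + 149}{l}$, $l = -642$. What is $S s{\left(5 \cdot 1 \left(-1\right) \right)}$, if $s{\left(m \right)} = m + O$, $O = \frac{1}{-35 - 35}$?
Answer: $\frac{13689}{7490} \approx 1.8276$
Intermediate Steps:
$O = - \frac{1}{70}$ ($O = \frac{1}{-70} = - \frac{1}{70} \approx -0.014286$)
$s{\left(m \right)} = - \frac{1}{70} + m$ ($s{\left(m \right)} = m - \frac{1}{70} = - \frac{1}{70} + m$)
$S = - \frac{39}{107}$ ($S = \frac{85 + 149}{-642} = 234 \left(- \frac{1}{642}\right) = - \frac{39}{107} \approx -0.36449$)
$S s{\left(5 \cdot 1 \left(-1\right) \right)} = - \frac{39 \left(- \frac{1}{70} + 5 \cdot 1 \left(-1\right)\right)}{107} = - \frac{39 \left(- \frac{1}{70} + 5 \left(-1\right)\right)}{107} = - \frac{39 \left(- \frac{1}{70} - 5\right)}{107} = \left(- \frac{39}{107}\right) \left(- \frac{351}{70}\right) = \frac{13689}{7490}$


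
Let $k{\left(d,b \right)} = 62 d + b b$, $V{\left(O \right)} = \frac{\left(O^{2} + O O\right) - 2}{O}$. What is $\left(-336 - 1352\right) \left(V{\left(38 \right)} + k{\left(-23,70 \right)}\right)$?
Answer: $- \frac{113853912}{19} \approx -5.9923 \cdot 10^{6}$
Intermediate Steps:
$V{\left(O \right)} = \frac{-2 + 2 O^{2}}{O}$ ($V{\left(O \right)} = \frac{\left(O^{2} + O^{2}\right) + \left(-15 + 13\right)}{O} = \frac{2 O^{2} - 2}{O} = \frac{-2 + 2 O^{2}}{O}$)
$k{\left(d,b \right)} = b^{2} + 62 d$ ($k{\left(d,b \right)} = 62 d + b^{2} = b^{2} + 62 d$)
$\left(-336 - 1352\right) \left(V{\left(38 \right)} + k{\left(-23,70 \right)}\right) = \left(-336 - 1352\right) \left(\left(- \frac{2}{38} + 2 \cdot 38\right) + \left(70^{2} + 62 \left(-23\right)\right)\right) = - 1688 \left(\left(\left(-2\right) \frac{1}{38} + 76\right) + \left(4900 - 1426\right)\right) = - 1688 \left(\left(- \frac{1}{19} + 76\right) + 3474\right) = - 1688 \left(\frac{1443}{19} + 3474\right) = \left(-1688\right) \frac{67449}{19} = - \frac{113853912}{19}$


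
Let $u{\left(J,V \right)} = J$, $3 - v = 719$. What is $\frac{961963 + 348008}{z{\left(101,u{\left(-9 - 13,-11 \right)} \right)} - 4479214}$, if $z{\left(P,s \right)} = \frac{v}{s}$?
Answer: $- \frac{14409681}{49270996} \approx -0.29246$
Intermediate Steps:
$v = -716$ ($v = 3 - 719 = -716$)
$z{\left(P,s \right)} = - \frac{716}{s}$
$\frac{961963 + 348008}{z{\left(101,u{\left(-9 - 13,-11 \right)} \right)} - 4479214} = \frac{961963 + 348008}{- \frac{716}{-9 - 13} - 4479214} = \frac{1309971}{- \frac{716}{-22} - 4479214} = \frac{1309971}{\left(-716\right) \left(- \frac{1}{22}\right) - 4479214} = \frac{1309971}{\frac{358}{11} - 4479214} = \frac{1309971}{- \frac{49270996}{11}} = 1309971 \left(- \frac{11}{49270996}\right) = - \frac{14409681}{49270996}$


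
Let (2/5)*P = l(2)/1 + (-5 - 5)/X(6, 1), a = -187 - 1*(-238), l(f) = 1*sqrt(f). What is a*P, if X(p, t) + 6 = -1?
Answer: 1275/7 + 255*sqrt(2)/2 ≈ 362.46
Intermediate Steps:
X(p, t) = -7 (X(p, t) = -6 - 1 = -7)
l(f) = sqrt(f)
a = 51 (a = -187 + 238 = 51)
P = 25/7 + 5*sqrt(2)/2 (P = 5*(sqrt(2)/1 + (-5 - 5)/(-7))/2 = 5*(sqrt(2)*1 - 10*(-1/7))/2 = 5*(sqrt(2) + 10/7)/2 = 5*(10/7 + sqrt(2))/2 = 25/7 + 5*sqrt(2)/2 ≈ 7.1070)
a*P = 51*(25/7 + 5*sqrt(2)/2) = 1275/7 + 255*sqrt(2)/2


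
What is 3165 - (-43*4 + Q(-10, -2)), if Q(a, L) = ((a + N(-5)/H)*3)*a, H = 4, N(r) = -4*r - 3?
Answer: 6329/2 ≈ 3164.5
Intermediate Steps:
N(r) = -3 - 4*r
Q(a, L) = a*(51/4 + 3*a) (Q(a, L) = ((a + (-3 - 4*(-5))/4)*3)*a = ((a + (-3 + 20)*(1/4))*3)*a = ((a + 17*(1/4))*3)*a = ((a + 17/4)*3)*a = ((17/4 + a)*3)*a = (51/4 + 3*a)*a = a*(51/4 + 3*a))
3165 - (-43*4 + Q(-10, -2)) = 3165 - (-43*4 + (3/4)*(-10)*(17 + 4*(-10))) = 3165 - (-172 + (3/4)*(-10)*(17 - 40)) = 3165 - (-172 + (3/4)*(-10)*(-23)) = 3165 - (-172 + 345/2) = 3165 - 1*1/2 = 3165 - 1/2 = 6329/2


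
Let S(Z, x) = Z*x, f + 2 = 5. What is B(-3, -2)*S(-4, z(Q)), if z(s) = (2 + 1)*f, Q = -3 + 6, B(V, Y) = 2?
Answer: -72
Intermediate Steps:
f = 3 (f = -2 + 5 = 3)
Q = 3
z(s) = 9 (z(s) = (2 + 1)*3 = 3*3 = 9)
B(-3, -2)*S(-4, z(Q)) = 2*(-4*9) = 2*(-36) = -72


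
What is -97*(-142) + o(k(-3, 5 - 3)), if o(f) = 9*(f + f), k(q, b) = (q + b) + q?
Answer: 13702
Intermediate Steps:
k(q, b) = b + 2*q (k(q, b) = (b + q) + q = b + 2*q)
o(f) = 18*f (o(f) = 9*(2*f) = 18*f)
-97*(-142) + o(k(-3, 5 - 3)) = -97*(-142) + 18*((5 - 3) + 2*(-3)) = 13774 + 18*(2 - 6) = 13774 + 18*(-4) = 13774 - 72 = 13702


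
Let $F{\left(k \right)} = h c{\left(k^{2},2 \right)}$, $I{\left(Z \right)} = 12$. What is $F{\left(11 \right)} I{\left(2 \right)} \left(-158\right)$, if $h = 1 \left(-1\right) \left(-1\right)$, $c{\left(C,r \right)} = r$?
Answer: $-3792$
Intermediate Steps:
$h = 1$ ($h = \left(-1\right) \left(-1\right) = 1$)
$F{\left(k \right)} = 2$ ($F{\left(k \right)} = 1 \cdot 2 = 2$)
$F{\left(11 \right)} I{\left(2 \right)} \left(-158\right) = 2 \cdot 12 \left(-158\right) = 24 \left(-158\right) = -3792$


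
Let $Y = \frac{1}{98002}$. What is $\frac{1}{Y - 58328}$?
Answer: $- \frac{98002}{5716260655} \approx -1.7144 \cdot 10^{-5}$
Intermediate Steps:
$Y = \frac{1}{98002} \approx 1.0204 \cdot 10^{-5}$
$\frac{1}{Y - 58328} = \frac{1}{\frac{1}{98002} - 58328} = \frac{1}{- \frac{5716260655}{98002}} = - \frac{98002}{5716260655}$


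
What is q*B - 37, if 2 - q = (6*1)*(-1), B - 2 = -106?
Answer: -869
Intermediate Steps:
B = -104 (B = 2 - 106 = -104)
q = 8 (q = 2 - 6*1*(-1) = 2 - 6*(-1) = 2 - 1*(-6) = 2 + 6 = 8)
q*B - 37 = 8*(-104) - 37 = -832 - 37 = -869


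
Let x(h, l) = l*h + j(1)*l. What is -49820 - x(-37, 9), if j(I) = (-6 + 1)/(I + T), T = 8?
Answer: -49482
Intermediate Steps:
j(I) = -5/(8 + I) (j(I) = (-6 + 1)/(I + 8) = -5/(8 + I))
x(h, l) = -5*l/9 + h*l (x(h, l) = l*h + (-5/(8 + 1))*l = h*l + (-5/9)*l = h*l + (-5*⅑)*l = h*l - 5*l/9 = -5*l/9 + h*l)
-49820 - x(-37, 9) = -49820 - 9*(-5 + 9*(-37))/9 = -49820 - 9*(-5 - 333)/9 = -49820 - 9*(-338)/9 = -49820 - 1*(-338) = -49820 + 338 = -49482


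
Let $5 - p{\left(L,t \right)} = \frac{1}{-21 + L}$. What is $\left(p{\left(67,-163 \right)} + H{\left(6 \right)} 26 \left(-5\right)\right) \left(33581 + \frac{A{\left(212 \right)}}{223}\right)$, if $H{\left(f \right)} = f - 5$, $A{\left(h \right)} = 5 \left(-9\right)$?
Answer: $- \frac{21533233509}{5129} \approx -4.1983 \cdot 10^{6}$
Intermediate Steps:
$A{\left(h \right)} = -45$
$p{\left(L,t \right)} = 5 - \frac{1}{-21 + L}$
$H{\left(f \right)} = -5 + f$
$\left(p{\left(67,-163 \right)} + H{\left(6 \right)} 26 \left(-5\right)\right) \left(33581 + \frac{A{\left(212 \right)}}{223}\right) = \left(\frac{-106 + 5 \cdot 67}{-21 + 67} + \left(-5 + 6\right) 26 \left(-5\right)\right) \left(33581 - \frac{45}{223}\right) = \left(\frac{-106 + 335}{46} + 1 \cdot 26 \left(-5\right)\right) \left(33581 - \frac{45}{223}\right) = \left(\frac{1}{46} \cdot 229 + 26 \left(-5\right)\right) \left(33581 - \frac{45}{223}\right) = \left(\frac{229}{46} - 130\right) \frac{7488518}{223} = \left(- \frac{5751}{46}\right) \frac{7488518}{223} = - \frac{21533233509}{5129}$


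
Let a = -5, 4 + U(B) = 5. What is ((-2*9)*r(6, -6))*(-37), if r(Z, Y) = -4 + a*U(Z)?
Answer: -5994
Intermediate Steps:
U(B) = 1 (U(B) = -4 + 5 = 1)
r(Z, Y) = -9 (r(Z, Y) = -4 - 5*1 = -4 - 5 = -9)
((-2*9)*r(6, -6))*(-37) = (-2*9*(-9))*(-37) = -18*(-9)*(-37) = 162*(-37) = -5994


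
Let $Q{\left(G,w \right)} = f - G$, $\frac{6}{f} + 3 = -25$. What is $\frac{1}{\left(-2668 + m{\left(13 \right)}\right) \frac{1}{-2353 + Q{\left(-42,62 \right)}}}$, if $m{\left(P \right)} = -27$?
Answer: $\frac{32357}{37730} \approx 0.85759$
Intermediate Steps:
$f = - \frac{3}{14}$ ($f = \frac{6}{-3 - 25} = \frac{6}{-28} = 6 \left(- \frac{1}{28}\right) = - \frac{3}{14} \approx -0.21429$)
$Q{\left(G,w \right)} = - \frac{3}{14} - G$
$\frac{1}{\left(-2668 + m{\left(13 \right)}\right) \frac{1}{-2353 + Q{\left(-42,62 \right)}}} = \frac{1}{\left(-2668 - 27\right) \frac{1}{-2353 - - \frac{585}{14}}} = \frac{1}{\left(-2695\right) \frac{1}{-2353 + \left(- \frac{3}{14} + 42\right)}} = \frac{1}{\left(-2695\right) \frac{1}{-2353 + \frac{585}{14}}} = \frac{1}{\left(-2695\right) \frac{1}{- \frac{32357}{14}}} = \frac{1}{\left(-2695\right) \left(- \frac{14}{32357}\right)} = \frac{1}{\frac{37730}{32357}} = \frac{32357}{37730}$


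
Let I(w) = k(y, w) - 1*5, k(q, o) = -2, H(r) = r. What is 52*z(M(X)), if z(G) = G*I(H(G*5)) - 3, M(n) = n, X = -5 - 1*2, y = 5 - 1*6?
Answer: 2392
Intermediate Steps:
y = -1 (y = 5 - 6 = -1)
X = -7 (X = -5 - 2 = -7)
I(w) = -7 (I(w) = -2 - 1*5 = -2 - 5 = -7)
z(G) = -3 - 7*G (z(G) = G*(-7) - 3 = -7*G - 3 = -3 - 7*G)
52*z(M(X)) = 52*(-3 - 7*(-7)) = 52*(-3 + 49) = 52*46 = 2392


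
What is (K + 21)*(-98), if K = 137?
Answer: -15484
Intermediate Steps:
(K + 21)*(-98) = (137 + 21)*(-98) = 158*(-98) = -15484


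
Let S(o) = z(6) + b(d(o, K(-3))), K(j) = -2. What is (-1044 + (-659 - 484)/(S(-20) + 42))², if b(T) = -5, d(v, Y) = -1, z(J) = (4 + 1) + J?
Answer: 291897225/256 ≈ 1.1402e+6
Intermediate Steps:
z(J) = 5 + J
S(o) = 6 (S(o) = (5 + 6) - 5 = 11 - 5 = 6)
(-1044 + (-659 - 484)/(S(-20) + 42))² = (-1044 + (-659 - 484)/(6 + 42))² = (-1044 - 1143/48)² = (-1044 - 1143*1/48)² = (-1044 - 381/16)² = (-17085/16)² = 291897225/256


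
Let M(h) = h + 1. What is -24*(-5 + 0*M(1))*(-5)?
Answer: -600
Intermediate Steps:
M(h) = 1 + h
-24*(-5 + 0*M(1))*(-5) = -24*(-5 + 0*(1 + 1))*(-5) = -24*(-5 + 0*2)*(-5) = -24*(-5 + 0)*(-5) = -24*(-5)*(-5) = 120*(-5) = -600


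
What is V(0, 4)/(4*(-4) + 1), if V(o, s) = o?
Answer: 0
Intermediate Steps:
V(0, 4)/(4*(-4) + 1) = 0/(4*(-4) + 1) = 0/(-16 + 1) = 0/(-15) = -1/15*0 = 0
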